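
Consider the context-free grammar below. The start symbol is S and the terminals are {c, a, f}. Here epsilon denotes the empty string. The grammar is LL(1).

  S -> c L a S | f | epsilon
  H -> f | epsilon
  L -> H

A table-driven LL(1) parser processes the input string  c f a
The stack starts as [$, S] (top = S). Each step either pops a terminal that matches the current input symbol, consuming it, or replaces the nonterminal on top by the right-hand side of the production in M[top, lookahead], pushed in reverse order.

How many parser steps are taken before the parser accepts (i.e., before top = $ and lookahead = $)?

7

step 1: stack=$ S  input=c f a $  — expand S -> c L a S
step 2: stack=$ S a L c  input=c f a $  — match c
step 3: stack=$ S a L  input=f a $  — expand L -> H
step 4: stack=$ S a H  input=f a $  — expand H -> f
step 5: stack=$ S a f  input=f a $  — match f
step 6: stack=$ S a  input=a $  — match a
step 7: stack=$ S  input=$  — expand S -> epsilon
Accept reached after 7 steps.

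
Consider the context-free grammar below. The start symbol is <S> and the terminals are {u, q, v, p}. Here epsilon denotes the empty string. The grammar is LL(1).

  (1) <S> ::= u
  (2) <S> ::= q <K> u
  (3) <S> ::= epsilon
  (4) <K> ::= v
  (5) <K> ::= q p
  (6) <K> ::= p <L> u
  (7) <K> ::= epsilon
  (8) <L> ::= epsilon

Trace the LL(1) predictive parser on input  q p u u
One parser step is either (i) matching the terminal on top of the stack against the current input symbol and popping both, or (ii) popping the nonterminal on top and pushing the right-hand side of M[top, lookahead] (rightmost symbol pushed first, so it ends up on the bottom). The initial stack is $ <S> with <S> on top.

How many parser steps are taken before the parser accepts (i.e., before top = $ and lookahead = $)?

7

     Stack        Input      Action
  1  $ <S>        q p u u $  expand <S> ::= q <K> u
  2  $ u <K> q    q p u u $  match q
  3  $ u <K>      p u u $    expand <K> ::= p <L> u
  4  $ u u <L> p  p u u $    match p
  5  $ u u <L>    u u $      expand <L> ::= epsilon
  6  $ u u        u u $      match u
  7  $ u          u $        match u
Accept reached after 7 steps.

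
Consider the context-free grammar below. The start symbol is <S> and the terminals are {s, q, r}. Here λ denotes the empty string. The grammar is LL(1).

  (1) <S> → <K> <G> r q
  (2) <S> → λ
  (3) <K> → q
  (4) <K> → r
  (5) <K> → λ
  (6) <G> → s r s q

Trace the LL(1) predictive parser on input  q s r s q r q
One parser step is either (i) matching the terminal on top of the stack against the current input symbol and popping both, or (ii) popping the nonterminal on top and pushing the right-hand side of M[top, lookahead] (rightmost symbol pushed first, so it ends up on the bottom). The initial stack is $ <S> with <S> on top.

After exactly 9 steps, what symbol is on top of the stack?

step 1: stack=$ <S>  input=q s r s q r q $  — expand <S> → <K> <G> r q
step 2: stack=$ q r <G> <K>  input=q s r s q r q $  — expand <K> → q
step 3: stack=$ q r <G> q  input=q s r s q r q $  — match q
step 4: stack=$ q r <G>  input=s r s q r q $  — expand <G> → s r s q
step 5: stack=$ q r q s r s  input=s r s q r q $  — match s
step 6: stack=$ q r q s r  input=r s q r q $  — match r
step 7: stack=$ q r q s  input=s q r q $  — match s
step 8: stack=$ q r q  input=q r q $  — match q
step 9: stack=$ q r  input=r q $  — match r
Stack after step 9: $ q (top = q).

q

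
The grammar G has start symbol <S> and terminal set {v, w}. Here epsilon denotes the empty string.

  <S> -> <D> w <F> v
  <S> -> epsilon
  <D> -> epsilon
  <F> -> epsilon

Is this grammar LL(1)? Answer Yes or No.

Yes

FIRST(<S>) = {epsilon, w}
FIRST(<D>) = {epsilon}
FIRST(<F>) = {epsilon}
FOLLOW(<S>) = {$}
FOLLOW(<D>) = {w}
FOLLOW(<F>) = {v}
Each cell of M receives at most one production.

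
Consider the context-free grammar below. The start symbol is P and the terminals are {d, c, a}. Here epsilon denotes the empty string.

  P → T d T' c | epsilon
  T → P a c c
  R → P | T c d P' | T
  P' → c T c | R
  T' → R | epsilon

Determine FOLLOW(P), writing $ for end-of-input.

{$, a, c}

FIRST(P): from P→T d T' c we get {a}; from P→epsilon we get {epsilon}. So FIRST(P) = {epsilon, a}.
FIRST(T): from T→P a c c we get {a}. So FIRST(T) = {a}.
FIRST(R): from R→P we get {epsilon, a}; from R→T c d P' we get {a}; from R→T we get {a}. So FIRST(R) = {epsilon, a}.
FIRST(P'): from P'→c T c we get {c}; from P'→R we get {epsilon, a}. So FIRST(P') = {epsilon, a, c}.
FIRST(T'): from T'→R we get {epsilon, a}; from T'→epsilon we get {epsilon}. So FIRST(T') = {epsilon, a}.
FOLLOW(P) includes $ since P is the start symbol.
FOLLOW(T'): in P→T d T' c, T' is followed by c with FIRST {c}. Thus FOLLOW(T') = {c}.
FOLLOW(P): in T→P a c c, P is followed by a c c with FIRST {a}; in R→P, the suffix after P is empty, so FOLLOW(P) ⊇ FOLLOW(R) = {c}. Thus FOLLOW(P) = {$, a, c}.
FOLLOW(T): in P→T d T' c, T is followed by d T' c with FIRST {d}; in R→T c d P', T is followed by c d P' with FIRST {c}; in R→T, the suffix after T is empty, so FOLLOW(T) ⊇ FOLLOW(R) = {c}; in P'→c T c, T is followed by c with FIRST {c}. Thus FOLLOW(T) = {c, d}.
FOLLOW(R): in P'→R, the suffix after R is empty, so FOLLOW(R) ⊇ FOLLOW(P') = {c}; in T'→R, the suffix after R is empty, so FOLLOW(R) ⊇ FOLLOW(T') = {c}. Thus FOLLOW(R) = {c}.
FOLLOW(P'): in R→T c d P', the suffix after P' is empty, so FOLLOW(P') ⊇ FOLLOW(R) = {c}. Thus FOLLOW(P') = {c}.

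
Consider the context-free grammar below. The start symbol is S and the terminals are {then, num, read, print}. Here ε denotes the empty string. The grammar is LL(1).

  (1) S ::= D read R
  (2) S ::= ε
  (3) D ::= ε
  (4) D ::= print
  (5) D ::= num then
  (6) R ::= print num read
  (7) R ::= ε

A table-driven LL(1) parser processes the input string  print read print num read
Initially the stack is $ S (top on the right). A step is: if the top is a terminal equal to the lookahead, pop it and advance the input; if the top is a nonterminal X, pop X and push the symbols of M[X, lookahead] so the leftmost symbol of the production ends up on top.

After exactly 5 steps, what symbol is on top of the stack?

print

step 1: stack=$ S  input=print read print num read $  — expand S ::= D read R
step 2: stack=$ R read D  input=print read print num read $  — expand D ::= print
step 3: stack=$ R read print  input=print read print num read $  — match print
step 4: stack=$ R read  input=read print num read $  — match read
step 5: stack=$ R  input=print num read $  — expand R ::= print num read
Stack after step 5: $ read num print (top = print).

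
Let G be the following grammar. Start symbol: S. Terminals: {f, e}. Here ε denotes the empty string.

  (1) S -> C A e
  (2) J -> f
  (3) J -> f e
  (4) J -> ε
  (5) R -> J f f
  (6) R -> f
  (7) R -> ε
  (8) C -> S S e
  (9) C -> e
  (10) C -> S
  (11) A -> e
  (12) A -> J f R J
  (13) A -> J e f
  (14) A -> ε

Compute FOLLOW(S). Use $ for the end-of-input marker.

FIRST(J): from J->f we get {f}; from J->f e we get {f}; from J->ε we get {ε}. So FIRST(J) = {ε, f}.
FIRST(R): from R->J f f we get {f}; from R->f we get {f}; from R->ε we get {ε}. So FIRST(R) = {ε, f}.
FIRST(A): from A->e we get {e}; from A->J f R J we get {f}; from A->J e f we get {e, f}; from A->ε we get {ε}. So FIRST(A) = {ε, e, f}.
FIRST(S): from S->C A e we get {e}. So FIRST(S) = {e}.
FIRST(C): from C->S S e we get {e}; from C->e we get {e}; from C->S we get {e}. So FIRST(C) = {e}.
FOLLOW(S) includes $ since S is the start symbol.
FOLLOW(C): in S->C A e, C is followed by A e with FIRST {e, f}. Thus FOLLOW(C) = {e, f}.
FOLLOW(S): in C->S S e (occurrence 1), S is followed by S e with FIRST {e}; in C->S S e (occurrence 2), S is followed by e with FIRST {e}; in C->S, the suffix after S is empty, so FOLLOW(S) ⊇ FOLLOW(C) = {e, f}. Thus FOLLOW(S) = {$, e, f}.
FOLLOW(A): in S->C A e, A is followed by e with FIRST {e}. Thus FOLLOW(A) = {e}.
FOLLOW(J): in R->J f f, J is followed by f f with FIRST {f}; in A->J f R J (occurrence 1), J is followed by f R J with FIRST {f}; in A->J f R J (occurrence 2), the suffix after J is empty, so FOLLOW(J) ⊇ FOLLOW(A) = {e}; in A->J e f, J is followed by e f with FIRST {e}. Thus FOLLOW(J) = {e, f}.
FOLLOW(R): in A->J f R J, R is followed by J with FIRST {ε, f}; in A->J f R J, the suffix after R is nullable, so FOLLOW(R) ⊇ FOLLOW(A) = {e}. Thus FOLLOW(R) = {e, f}.

{$, e, f}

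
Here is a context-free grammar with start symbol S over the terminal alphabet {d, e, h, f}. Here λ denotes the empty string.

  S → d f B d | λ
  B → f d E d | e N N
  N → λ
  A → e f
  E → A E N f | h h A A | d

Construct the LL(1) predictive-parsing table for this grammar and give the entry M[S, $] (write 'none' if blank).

FIRST(S): from S→d f B d we get {d}; from S→λ we get {λ}. So FIRST(S) = {λ, d}.
FIRST(B): from B→f d E d we get {f}; from B→e N N we get {e}. So FIRST(B) = {e, f}.
FIRST(N): from N→λ we get {λ}. So FIRST(N) = {λ}.
FIRST(A): from A→e f we get {e}. So FIRST(A) = {e}.
FIRST(E): from E→A E N f we get {e}; from E→h h A A we get {h}; from E→d we get {d}. So FIRST(E) = {d, e, h}.
FOLLOW(S) includes $ since S is the start symbol.
FOLLOW(S): S appears on no right-hand side. Thus FOLLOW(S) = {$}.
For S → d f B d: FIRST(d f B d) = {d}, so it goes in M[S, t] for t ∈ {d}.
For S → λ: FIRST(λ) = {λ}, so it goes in M[S, t] for t ∈ {}; since λ ∈ FIRST, also for every t ∈ FOLLOW(S) = {$}.

S → λ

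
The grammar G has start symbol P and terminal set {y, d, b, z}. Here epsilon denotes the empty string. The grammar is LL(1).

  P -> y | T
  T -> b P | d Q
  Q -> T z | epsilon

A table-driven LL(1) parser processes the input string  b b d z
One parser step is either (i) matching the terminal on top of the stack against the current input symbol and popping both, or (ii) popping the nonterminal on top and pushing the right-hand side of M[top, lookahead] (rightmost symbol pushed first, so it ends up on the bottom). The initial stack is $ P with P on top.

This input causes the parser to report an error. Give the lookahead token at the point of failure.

step 1: stack=$ P  input=b b d z $  — expand P -> T
step 2: stack=$ T  input=b b d z $  — expand T -> b P
step 3: stack=$ P b  input=b b d z $  — match b
step 4: stack=$ P  input=b d z $  — expand P -> T
step 5: stack=$ T  input=b d z $  — expand T -> b P
step 6: stack=$ P b  input=b d z $  — match b
step 7: stack=$ P  input=d z $  — expand P -> T
step 8: stack=$ T  input=d z $  — expand T -> d Q
step 9: stack=$ Q d  input=d z $  — match d
step 10: stack=$ Q  input=z $  — expand Q -> epsilon
step 11: stack=$  input=z $  — error: stack empty but input remains

z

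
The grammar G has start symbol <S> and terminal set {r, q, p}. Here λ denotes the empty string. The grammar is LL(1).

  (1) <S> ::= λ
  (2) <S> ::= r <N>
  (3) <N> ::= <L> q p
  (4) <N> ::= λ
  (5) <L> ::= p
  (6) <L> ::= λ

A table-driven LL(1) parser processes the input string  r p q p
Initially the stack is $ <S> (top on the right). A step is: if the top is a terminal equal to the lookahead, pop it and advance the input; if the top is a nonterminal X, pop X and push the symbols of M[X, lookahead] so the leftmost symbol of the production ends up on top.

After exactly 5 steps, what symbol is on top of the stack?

q

step 1: stack=$ <S>  input=r p q p $  — expand <S> ::= r <N>
step 2: stack=$ <N> r  input=r p q p $  — match r
step 3: stack=$ <N>  input=p q p $  — expand <N> ::= <L> q p
step 4: stack=$ p q <L>  input=p q p $  — expand <L> ::= p
step 5: stack=$ p q p  input=p q p $  — match p
Stack after step 5: $ p q (top = q).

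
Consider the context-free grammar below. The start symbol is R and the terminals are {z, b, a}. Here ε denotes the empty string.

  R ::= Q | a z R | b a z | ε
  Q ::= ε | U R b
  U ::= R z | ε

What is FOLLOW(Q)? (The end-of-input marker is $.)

FIRST(R) = {ε, a, b, z}  (via Q)
FIRST(U) = {ε, a, b, z}  (via R z)
FIRST(Q) = {ε, a, b, z}  (via U R b)
FOLLOW(R) includes $ since R is the start symbol.
FOLLOW(R): in R::=a z R, the suffix after R is empty (adds nothing new); in Q::=U R b, R is followed by b with FIRST {b}; in U::=R z, R is followed by z with FIRST {z}. Thus FOLLOW(R) = {$, b, z}.
FOLLOW(Q): in R::=Q, the suffix after Q is empty, so FOLLOW(Q) ⊇ FOLLOW(R) = {$, b, z}. Thus FOLLOW(Q) = {$, b, z}.
FOLLOW(U): in Q::=U R b, U is followed by R b with FIRST {a, b, z}. Thus FOLLOW(U) = {a, b, z}.

{$, b, z}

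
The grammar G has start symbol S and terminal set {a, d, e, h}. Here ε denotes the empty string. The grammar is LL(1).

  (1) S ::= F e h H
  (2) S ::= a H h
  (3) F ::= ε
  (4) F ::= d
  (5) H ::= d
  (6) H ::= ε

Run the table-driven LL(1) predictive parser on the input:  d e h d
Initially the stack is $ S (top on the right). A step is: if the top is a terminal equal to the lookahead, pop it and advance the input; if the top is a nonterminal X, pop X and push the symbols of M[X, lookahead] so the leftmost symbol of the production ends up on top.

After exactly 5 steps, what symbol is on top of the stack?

H

     Stack      Input      Action
  1  $ S        d e h d $  expand S ::= F e h H
  2  $ H h e F  d e h d $  expand F ::= d
  3  $ H h e d  d e h d $  match d
  4  $ H h e    e h d $    match e
  5  $ H h      h d $      match h
Stack after step 5: $ H (top = H).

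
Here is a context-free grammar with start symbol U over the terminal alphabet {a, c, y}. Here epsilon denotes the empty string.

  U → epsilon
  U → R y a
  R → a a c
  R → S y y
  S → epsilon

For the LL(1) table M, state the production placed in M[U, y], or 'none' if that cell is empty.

FIRST(S): from S→epsilon we get {epsilon}. So FIRST(S) = {epsilon}.
FIRST(R): from R→a a c we get {a}; from R→S y y we get {y}. So FIRST(R) = {a, y}.
FIRST(U): from U→epsilon we get {epsilon}; from U→R y a we get {a, y}. So FIRST(U) = {epsilon, a, y}.
FOLLOW(U) includes $ since U is the start symbol.
FOLLOW(U): U appears on no right-hand side. Thus FOLLOW(U) = {$}.
For U → epsilon: FIRST(epsilon) = {epsilon}, so it goes in M[U, t] for t ∈ {}; since epsilon ∈ FIRST, also for every t ∈ FOLLOW(U) = {$}.
For U → R y a: FIRST(R y a) = {a, y}, so it goes in M[U, t] for t ∈ {a, y}.

U → R y a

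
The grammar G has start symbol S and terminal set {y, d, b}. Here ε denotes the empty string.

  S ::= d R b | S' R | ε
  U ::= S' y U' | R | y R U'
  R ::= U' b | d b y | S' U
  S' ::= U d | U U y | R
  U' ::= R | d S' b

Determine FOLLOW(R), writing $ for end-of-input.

{$, b, d, y}

FIRST(S): from S::=d R b we get {d}; from S::=S' R we get {d, y}; from S::=ε we get {ε}. So FIRST(S) = {ε, d, y}.
FIRST(U): from U::=S' y U' we get {d, y}; from U::=R we get {d, y}; from U::=y R U' we get {y}. So FIRST(U) = {d, y}.
FIRST(R): from R::=U' b we get {d, y}; from R::=d b y we get {d}; from R::=S' U we get {d, y}. So FIRST(R) = {d, y}.
FIRST(S'): from S'::=U d we get {d, y}; from S'::=U U y we get {d, y}; from S'::=R we get {d, y}. So FIRST(S') = {d, y}.
FIRST(U'): from U'::=R we get {d, y}; from U'::=d S' b we get {d}. So FIRST(U') = {d, y}.
FOLLOW(S) includes $ since S is the start symbol.
FOLLOW(S): S appears on no right-hand side. Thus FOLLOW(S) = {$}.
FOLLOW(S'): in S::=S' R, S' is followed by R with FIRST {d, y}; in U::=S' y U', S' is followed by y U' with FIRST {y}; in R::=S' U, S' is followed by U with FIRST {d, y}; in U'::=d S' b, S' is followed by b with FIRST {b}. Thus FOLLOW(S') = {b, d, y}.
FOLLOW(U): in R::=S' U, the suffix after U is empty, so FOLLOW(U) ⊇ FOLLOW(R) = {$, b, d, y}; in S'::=U d, U is followed by d with FIRST {d}; in S'::=U U y (occurrence 1), U is followed by U y with FIRST {d, y}; in S'::=U U y (occurrence 2), U is followed by y with FIRST {y}. Thus FOLLOW(U) = {$, b, d, y}.
FOLLOW(U'): in U::=S' y U', the suffix after U' is empty, so FOLLOW(U') ⊇ FOLLOW(U) = {$, b, d, y}; in U::=y R U', the suffix after U' is empty, so FOLLOW(U') ⊇ FOLLOW(U) = {$, b, d, y}; in R::=U' b, U' is followed by b with FIRST {b}. Thus FOLLOW(U') = {$, b, d, y}.
FOLLOW(R): in S::=d R b, R is followed by b with FIRST {b}; in S::=S' R, the suffix after R is empty, so FOLLOW(R) ⊇ FOLLOW(S) = {$}; in U::=R, the suffix after R is empty, so FOLLOW(R) ⊇ FOLLOW(U) = {$, b, d, y}; in U::=y R U', R is followed by U' with FIRST {d, y}; in S'::=R, the suffix after R is empty, so FOLLOW(R) ⊇ FOLLOW(S') = {b, d, y}; in U'::=R, the suffix after R is empty, so FOLLOW(R) ⊇ FOLLOW(U') = {$, b, d, y}. Thus FOLLOW(R) = {$, b, d, y}.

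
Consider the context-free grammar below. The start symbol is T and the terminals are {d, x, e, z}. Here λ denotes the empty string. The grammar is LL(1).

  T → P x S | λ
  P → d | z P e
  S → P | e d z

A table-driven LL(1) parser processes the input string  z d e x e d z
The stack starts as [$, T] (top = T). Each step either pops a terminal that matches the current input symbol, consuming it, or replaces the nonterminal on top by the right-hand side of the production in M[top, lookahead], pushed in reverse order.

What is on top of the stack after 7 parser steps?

S

step 1: stack=$ T  input=z d e x e d z $  — expand T → P x S
step 2: stack=$ S x P  input=z d e x e d z $  — expand P → z P e
step 3: stack=$ S x e P z  input=z d e x e d z $  — match z
step 4: stack=$ S x e P  input=d e x e d z $  — expand P → d
step 5: stack=$ S x e d  input=d e x e d z $  — match d
step 6: stack=$ S x e  input=e x e d z $  — match e
step 7: stack=$ S x  input=x e d z $  — match x
Stack after step 7: $ S (top = S).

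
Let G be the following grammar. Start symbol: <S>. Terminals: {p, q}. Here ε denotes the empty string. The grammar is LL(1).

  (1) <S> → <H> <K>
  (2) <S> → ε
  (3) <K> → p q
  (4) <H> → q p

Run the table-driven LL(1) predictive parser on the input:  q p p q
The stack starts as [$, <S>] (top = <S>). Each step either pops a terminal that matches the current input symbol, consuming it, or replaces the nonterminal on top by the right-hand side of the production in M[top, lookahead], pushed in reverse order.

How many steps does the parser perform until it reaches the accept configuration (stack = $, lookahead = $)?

step 1: stack=$ <S>  input=q p p q $  — expand <S> → <H> <K>
step 2: stack=$ <K> <H>  input=q p p q $  — expand <H> → q p
step 3: stack=$ <K> p q  input=q p p q $  — match q
step 4: stack=$ <K> p  input=p p q $  — match p
step 5: stack=$ <K>  input=p q $  — expand <K> → p q
step 6: stack=$ q p  input=p q $  — match p
step 7: stack=$ q  input=q $  — match q
Accept reached after 7 steps.

7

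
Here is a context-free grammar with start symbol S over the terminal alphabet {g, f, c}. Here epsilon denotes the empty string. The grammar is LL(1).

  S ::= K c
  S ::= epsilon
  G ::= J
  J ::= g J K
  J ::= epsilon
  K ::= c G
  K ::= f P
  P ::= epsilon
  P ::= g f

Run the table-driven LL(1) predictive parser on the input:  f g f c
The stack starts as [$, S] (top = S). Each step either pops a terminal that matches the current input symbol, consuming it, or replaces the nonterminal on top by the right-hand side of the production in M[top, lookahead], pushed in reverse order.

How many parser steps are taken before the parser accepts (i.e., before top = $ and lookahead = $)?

7

step 1: stack=$ S  input=f g f c $  — expand S ::= K c
step 2: stack=$ c K  input=f g f c $  — expand K ::= f P
step 3: stack=$ c P f  input=f g f c $  — match f
step 4: stack=$ c P  input=g f c $  — expand P ::= g f
step 5: stack=$ c f g  input=g f c $  — match g
step 6: stack=$ c f  input=f c $  — match f
step 7: stack=$ c  input=c $  — match c
Accept reached after 7 steps.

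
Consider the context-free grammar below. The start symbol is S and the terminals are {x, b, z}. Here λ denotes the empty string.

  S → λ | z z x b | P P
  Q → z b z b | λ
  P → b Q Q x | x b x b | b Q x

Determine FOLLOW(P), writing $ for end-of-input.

FIRST(Q) = {λ, z}
FIRST(P) = {b, x}
FIRST(S) = {λ, b, x, z}  (via P P)
FOLLOW(S) includes $ since S is the start symbol.
FOLLOW(S): S appears on no right-hand side. Thus FOLLOW(S) = {$}.
FOLLOW(Q): in P→b Q Q x (occurrence 1), Q is followed by Q x with FIRST {x, z}; in P→b Q Q x (occurrence 2), Q is followed by x with FIRST {x}; in P→b Q x, Q is followed by x with FIRST {x}. Thus FOLLOW(Q) = {x, z}.
FOLLOW(P): in S→P P (occurrence 1), P is followed by P with FIRST {b, x}; in S→P P (occurrence 2), the suffix after P is empty, so FOLLOW(P) ⊇ FOLLOW(S) = {$}. Thus FOLLOW(P) = {$, b, x}.

{$, b, x}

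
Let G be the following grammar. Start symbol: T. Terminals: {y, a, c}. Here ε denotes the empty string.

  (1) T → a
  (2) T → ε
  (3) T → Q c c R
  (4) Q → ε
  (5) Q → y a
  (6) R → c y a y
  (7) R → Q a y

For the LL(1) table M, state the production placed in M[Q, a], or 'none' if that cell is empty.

FIRST(Q): from Q→ε we get {ε}; from Q→y a we get {y}. So FIRST(Q) = {ε, y}.
FIRST(T): from T→a we get {a}; from T→ε we get {ε}; from T→Q c c R we get {c, y}. So FIRST(T) = {ε, a, c, y}.
FIRST(R): from R→c y a y we get {c}; from R→Q a y we get {a, y}. So FIRST(R) = {a, c, y}.
FOLLOW(T) includes $ since T is the start symbol.
FOLLOW(Q): in T→Q c c R, Q is followed by c c R with FIRST {c}; in R→Q a y, Q is followed by a y with FIRST {a}. Thus FOLLOW(Q) = {a, c}.
For Q → ε: FIRST(ε) = {ε}, so it goes in M[Q, t] for t ∈ {}; since ε ∈ FIRST, also for every t ∈ FOLLOW(Q) = {a, c}.
For Q → y a: FIRST(y a) = {y}, so it goes in M[Q, t] for t ∈ {y}.

Q → ε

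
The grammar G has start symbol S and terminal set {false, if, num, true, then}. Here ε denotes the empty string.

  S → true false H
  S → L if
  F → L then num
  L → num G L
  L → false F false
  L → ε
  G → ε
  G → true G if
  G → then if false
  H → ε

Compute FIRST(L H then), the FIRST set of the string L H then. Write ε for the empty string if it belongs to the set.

FIRST(L): from L→num G L we get {num}; from L→false F false we get {false}; from L→ε we get {ε}. So FIRST(L) = {ε, false, num}.
FIRST(G): from G→ε we get {ε}; from G→true G if we get {true}; from G→then if false we get {then}. So FIRST(G) = {ε, then, true}.
FIRST(H): from H→ε we get {ε}. So FIRST(H) = {ε}.
FIRST(S): from S→true false H we get {true}; from S→L if we get {false, if, num}. So FIRST(S) = {false, if, num, true}.
FIRST(F): from F→L then num we get {false, num, then}. So FIRST(F) = {false, num, then}.
FIRST(L H then): take FIRST of each symbol in turn, carrying on past any symbol whose FIRST contains ε; result {false, num, then}.

{false, num, then}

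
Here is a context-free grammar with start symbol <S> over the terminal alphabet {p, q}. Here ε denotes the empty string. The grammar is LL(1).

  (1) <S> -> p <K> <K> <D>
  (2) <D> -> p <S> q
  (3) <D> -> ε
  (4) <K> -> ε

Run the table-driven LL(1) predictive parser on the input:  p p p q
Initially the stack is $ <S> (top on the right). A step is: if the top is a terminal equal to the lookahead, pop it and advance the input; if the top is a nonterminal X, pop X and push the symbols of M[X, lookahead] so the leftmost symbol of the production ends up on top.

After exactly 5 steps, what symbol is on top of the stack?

     Stack            Input      Action
  1  $ <S>            p p p q $  expand <S> -> p <K> <K> <D>
  2  $ <D> <K> <K> p  p p p q $  match p
  3  $ <D> <K> <K>    p p q $    expand <K> -> ε
  4  $ <D> <K>        p p q $    expand <K> -> ε
  5  $ <D>            p p q $    expand <D> -> p <S> q
Stack after step 5: $ q <S> p (top = p).

p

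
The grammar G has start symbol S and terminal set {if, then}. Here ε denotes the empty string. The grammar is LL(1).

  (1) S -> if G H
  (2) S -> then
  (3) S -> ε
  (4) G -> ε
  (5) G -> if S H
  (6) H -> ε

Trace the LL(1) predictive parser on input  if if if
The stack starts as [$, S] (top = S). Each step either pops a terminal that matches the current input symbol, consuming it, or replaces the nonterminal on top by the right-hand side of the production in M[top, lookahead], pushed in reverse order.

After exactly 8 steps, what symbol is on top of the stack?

H

step 1: stack=$ S  input=if if if $  — expand S -> if G H
step 2: stack=$ H G if  input=if if if $  — match if
step 3: stack=$ H G  input=if if $  — expand G -> if S H
step 4: stack=$ H H S if  input=if if $  — match if
step 5: stack=$ H H S  input=if $  — expand S -> if G H
step 6: stack=$ H H H G if  input=if $  — match if
step 7: stack=$ H H H G  input=$  — expand G -> ε
step 8: stack=$ H H H  input=$  — expand H -> ε
Stack after step 8: $ H H (top = H).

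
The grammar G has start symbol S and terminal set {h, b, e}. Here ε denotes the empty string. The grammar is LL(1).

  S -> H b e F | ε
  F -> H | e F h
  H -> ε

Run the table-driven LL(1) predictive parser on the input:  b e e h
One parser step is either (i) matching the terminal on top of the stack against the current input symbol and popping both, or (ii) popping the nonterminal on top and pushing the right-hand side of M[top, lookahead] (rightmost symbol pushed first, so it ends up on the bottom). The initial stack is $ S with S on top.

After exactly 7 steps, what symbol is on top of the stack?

step 1: stack=$ S  input=b e e h $  — expand S -> H b e F
step 2: stack=$ F e b H  input=b e e h $  — expand H -> ε
step 3: stack=$ F e b  input=b e e h $  — match b
step 4: stack=$ F e  input=e e h $  — match e
step 5: stack=$ F  input=e h $  — expand F -> e F h
step 6: stack=$ h F e  input=e h $  — match e
step 7: stack=$ h F  input=h $  — expand F -> H
Stack after step 7: $ h H (top = H).

H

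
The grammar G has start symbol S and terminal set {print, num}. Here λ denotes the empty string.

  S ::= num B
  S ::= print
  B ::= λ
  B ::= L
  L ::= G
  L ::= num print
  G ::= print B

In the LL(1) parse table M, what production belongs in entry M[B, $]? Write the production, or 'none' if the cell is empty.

FIRST(S): from S::=num B we get {num}; from S::=print we get {print}. So FIRST(S) = {num, print}.
FIRST(G): from G::=print B we get {print}. So FIRST(G) = {print}.
FIRST(L): from L::=G we get {print}; from L::=num print we get {num}. So FIRST(L) = {num, print}.
FIRST(B): from B::=λ we get {λ}; from B::=L we get {num, print}. So FIRST(B) = {λ, num, print}.
FOLLOW(S) includes $ since S is the start symbol.
FOLLOW(S): S appears on no right-hand side. Thus FOLLOW(S) = {$}.
FOLLOW(B): in S::=num B, the suffix after B is empty, so FOLLOW(B) ⊇ FOLLOW(S) = {$}; in G::=print B, the suffix after B is empty, so FOLLOW(B) ⊇ FOLLOW(G) = {$}. Thus FOLLOW(B) = {$}.
FOLLOW(G): in L::=G, the suffix after G is empty, so FOLLOW(G) ⊇ FOLLOW(L) = {$}. Thus FOLLOW(G) = {$}.
For B ::= λ: FIRST(λ) = {λ}, so it goes in M[B, t] for t ∈ {}; since λ ∈ FIRST, also for every t ∈ FOLLOW(B) = {$}.
For B ::= L: FIRST(L) = {num, print}, so it goes in M[B, t] for t ∈ {num, print}.

B ::= λ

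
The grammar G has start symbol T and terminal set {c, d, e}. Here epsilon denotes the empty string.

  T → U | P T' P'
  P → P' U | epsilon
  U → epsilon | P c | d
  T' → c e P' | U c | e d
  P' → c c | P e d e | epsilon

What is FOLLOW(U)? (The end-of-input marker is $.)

{$, c, d, e}

FIRST(T): from T→U we get {epsilon, c, d, e}; from T→P T' P' we get {c, d, e}. So FIRST(T) = {epsilon, c, d, e}.
FIRST(P): from P→P' U we get {epsilon, c, d, e}; from P→epsilon we get {epsilon}. So FIRST(P) = {epsilon, c, d, e}.
FIRST(U): from U→epsilon we get {epsilon}; from U→P c we get {c, d, e}; from U→d we get {d}. So FIRST(U) = {epsilon, c, d, e}.
FIRST(P'): from P'→c c we get {c}; from P'→P e d e we get {c, d, e}; from P'→epsilon we get {epsilon}. So FIRST(P') = {epsilon, c, d, e}.
FIRST(T'): from T'→c e P' we get {c}; from T'→U c we get {c, d, e}; from T'→e d we get {e}. So FIRST(T') = {c, d, e}.
FOLLOW(T) includes $ since T is the start symbol.
FOLLOW(T): T appears on no right-hand side. Thus FOLLOW(T) = {$}.
FOLLOW(P): in T→P T' P', P is followed by T' P' with FIRST {c, d, e}; in U→P c, P is followed by c with FIRST {c}; in P'→P e d e, P is followed by e d e with FIRST {e}. Thus FOLLOW(P) = {c, d, e}.
FOLLOW(U): in T→U, the suffix after U is empty, so FOLLOW(U) ⊇ FOLLOW(T) = {$}; in P→P' U, the suffix after U is empty, so FOLLOW(U) ⊇ FOLLOW(P) = {c, d, e}; in T'→U c, U is followed by c with FIRST {c}. Thus FOLLOW(U) = {$, c, d, e}.
FOLLOW(T'): in T→P T' P', T' is followed by P' with FIRST {epsilon, c, d, e}; in T→P T' P', the suffix after T' is nullable, so FOLLOW(T') ⊇ FOLLOW(T) = {$}. Thus FOLLOW(T') = {$, c, d, e}.
FOLLOW(P'): in T→P T' P', the suffix after P' is empty, so FOLLOW(P') ⊇ FOLLOW(T) = {$}; in P→P' U, P' is followed by U with FIRST {epsilon, c, d, e}; in P→P' U, the suffix after P' is nullable, so FOLLOW(P') ⊇ FOLLOW(P) = {c, d, e}; in T'→c e P', the suffix after P' is empty, so FOLLOW(P') ⊇ FOLLOW(T') = {$, c, d, e}. Thus FOLLOW(P') = {$, c, d, e}.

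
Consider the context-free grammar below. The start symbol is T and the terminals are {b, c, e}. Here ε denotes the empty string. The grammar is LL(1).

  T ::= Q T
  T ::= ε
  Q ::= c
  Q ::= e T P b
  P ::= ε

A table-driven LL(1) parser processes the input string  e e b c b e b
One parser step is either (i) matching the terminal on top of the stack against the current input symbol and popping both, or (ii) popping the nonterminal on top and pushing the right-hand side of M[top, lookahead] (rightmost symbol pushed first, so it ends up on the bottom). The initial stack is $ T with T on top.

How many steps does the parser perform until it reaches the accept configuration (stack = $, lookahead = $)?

22

      Stack              Input            Action
   1  $ T                e e b c b e b $  expand T ::= Q T
   2  $ T Q              e e b c b e b $  expand Q ::= e T P b
   3  $ T b P T e        e e b c b e b $  match e
   4  $ T b P T          e b c b e b $    expand T ::= Q T
   5  $ T b P T Q        e b c b e b $    expand Q ::= e T P b
   6  $ T b P T b P T e  e b c b e b $    match e
   7  $ T b P T b P T    b c b e b $      expand T ::= ε
   8  $ T b P T b P      b c b e b $      expand P ::= ε
   9  $ T b P T b        b c b e b $      match b
  10  $ T b P T          c b e b $        expand T ::= Q T
  11  $ T b P T Q        c b e b $        expand Q ::= c
  12  $ T b P T c        c b e b $        match c
  13  $ T b P T          b e b $          expand T ::= ε
  14  $ T b P            b e b $          expand P ::= ε
  15  $ T b              b e b $          match b
  16  $ T                e b $            expand T ::= Q T
  17  $ T Q              e b $            expand Q ::= e T P b
  18  $ T b P T e        e b $            match e
  19  $ T b P T          b $              expand T ::= ε
  20  $ T b P            b $              expand P ::= ε
  21  $ T b              b $              match b
  22  $ T                $                expand T ::= ε
Accept reached after 22 steps.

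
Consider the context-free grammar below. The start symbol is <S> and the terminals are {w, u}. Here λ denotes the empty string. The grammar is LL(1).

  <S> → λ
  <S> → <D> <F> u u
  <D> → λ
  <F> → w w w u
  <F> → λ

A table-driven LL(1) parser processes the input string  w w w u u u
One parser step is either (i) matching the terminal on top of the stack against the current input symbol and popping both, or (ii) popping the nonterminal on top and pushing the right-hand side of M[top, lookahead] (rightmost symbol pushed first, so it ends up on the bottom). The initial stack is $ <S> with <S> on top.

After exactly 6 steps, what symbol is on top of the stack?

u

step 1: stack=$ <S>  input=w w w u u u $  — expand <S> → <D> <F> u u
step 2: stack=$ u u <F> <D>  input=w w w u u u $  — expand <D> → λ
step 3: stack=$ u u <F>  input=w w w u u u $  — expand <F> → w w w u
step 4: stack=$ u u u w w w  input=w w w u u u $  — match w
step 5: stack=$ u u u w w  input=w w u u u $  — match w
step 6: stack=$ u u u w  input=w u u u $  — match w
Stack after step 6: $ u u u (top = u).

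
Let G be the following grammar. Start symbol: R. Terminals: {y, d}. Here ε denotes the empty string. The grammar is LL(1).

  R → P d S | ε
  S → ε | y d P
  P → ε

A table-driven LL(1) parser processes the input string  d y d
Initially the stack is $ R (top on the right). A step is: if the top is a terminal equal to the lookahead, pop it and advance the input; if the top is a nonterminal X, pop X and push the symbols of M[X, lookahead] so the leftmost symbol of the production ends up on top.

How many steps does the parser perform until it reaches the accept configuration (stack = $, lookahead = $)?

7

step 1: stack=$ R  input=d y d $  — expand R → P d S
step 2: stack=$ S d P  input=d y d $  — expand P → ε
step 3: stack=$ S d  input=d y d $  — match d
step 4: stack=$ S  input=y d $  — expand S → y d P
step 5: stack=$ P d y  input=y d $  — match y
step 6: stack=$ P d  input=d $  — match d
step 7: stack=$ P  input=$  — expand P → ε
Accept reached after 7 steps.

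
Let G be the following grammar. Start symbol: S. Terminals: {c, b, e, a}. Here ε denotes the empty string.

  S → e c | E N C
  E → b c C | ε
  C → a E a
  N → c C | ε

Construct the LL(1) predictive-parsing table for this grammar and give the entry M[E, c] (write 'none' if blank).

E → ε

FIRST(E): from E→b c C we get {b}; from E→ε we get {ε}. So FIRST(E) = {ε, b}.
FIRST(C): from C→a E a we get {a}. So FIRST(C) = {a}.
FIRST(N): from N→c C we get {c}; from N→ε we get {ε}. So FIRST(N) = {ε, c}.
FIRST(S): from S→e c we get {e}; from S→E N C we get {a, b, c}. So FIRST(S) = {a, b, c, e}.
FOLLOW(S) includes $ since S is the start symbol.
FOLLOW(E): in S→E N C, E is followed by N C with FIRST {a, c}; in C→a E a, E is followed by a with FIRST {a}. Thus FOLLOW(E) = {a, c}.
For E → b c C: FIRST(b c C) = {b}, so it goes in M[E, t] for t ∈ {b}.
For E → ε: FIRST(ε) = {ε}, so it goes in M[E, t] for t ∈ {}; since ε ∈ FIRST, also for every t ∈ FOLLOW(E) = {a, c}.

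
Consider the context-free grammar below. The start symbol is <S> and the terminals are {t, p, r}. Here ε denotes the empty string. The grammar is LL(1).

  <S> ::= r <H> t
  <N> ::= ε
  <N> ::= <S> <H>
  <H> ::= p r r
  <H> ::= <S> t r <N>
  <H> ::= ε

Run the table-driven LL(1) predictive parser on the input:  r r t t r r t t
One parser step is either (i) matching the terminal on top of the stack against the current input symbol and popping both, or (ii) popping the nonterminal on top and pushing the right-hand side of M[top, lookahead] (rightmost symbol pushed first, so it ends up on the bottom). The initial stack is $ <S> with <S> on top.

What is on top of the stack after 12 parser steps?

<H>

step 1: stack=$ <S>  input=r r t t r r t t $  — expand <S> ::= r <H> t
step 2: stack=$ t <H> r  input=r r t t r r t t $  — match r
step 3: stack=$ t <H>  input=r t t r r t t $  — expand <H> ::= <S> t r <N>
step 4: stack=$ t <N> r t <S>  input=r t t r r t t $  — expand <S> ::= r <H> t
step 5: stack=$ t <N> r t t <H> r  input=r t t r r t t $  — match r
step 6: stack=$ t <N> r t t <H>  input=t t r r t t $  — expand <H> ::= ε
step 7: stack=$ t <N> r t t  input=t t r r t t $  — match t
step 8: stack=$ t <N> r t  input=t r r t t $  — match t
step 9: stack=$ t <N> r  input=r r t t $  — match r
step 10: stack=$ t <N>  input=r t t $  — expand <N> ::= <S> <H>
step 11: stack=$ t <H> <S>  input=r t t $  — expand <S> ::= r <H> t
step 12: stack=$ t <H> t <H> r  input=r t t $  — match r
Stack after step 12: $ t <H> t <H> (top = <H>).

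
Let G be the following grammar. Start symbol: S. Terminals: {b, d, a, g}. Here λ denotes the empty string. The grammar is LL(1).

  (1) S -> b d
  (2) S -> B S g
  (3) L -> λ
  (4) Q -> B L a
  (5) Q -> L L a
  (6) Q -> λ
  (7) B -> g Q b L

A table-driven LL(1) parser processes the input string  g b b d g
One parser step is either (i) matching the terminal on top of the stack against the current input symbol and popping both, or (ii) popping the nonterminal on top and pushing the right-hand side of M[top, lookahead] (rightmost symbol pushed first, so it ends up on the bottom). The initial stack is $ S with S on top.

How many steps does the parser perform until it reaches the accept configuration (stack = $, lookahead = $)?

10

step 1: stack=$ S  input=g b b d g $  — expand S -> B S g
step 2: stack=$ g S B  input=g b b d g $  — expand B -> g Q b L
step 3: stack=$ g S L b Q g  input=g b b d g $  — match g
step 4: stack=$ g S L b Q  input=b b d g $  — expand Q -> λ
step 5: stack=$ g S L b  input=b b d g $  — match b
step 6: stack=$ g S L  input=b d g $  — expand L -> λ
step 7: stack=$ g S  input=b d g $  — expand S -> b d
step 8: stack=$ g d b  input=b d g $  — match b
step 9: stack=$ g d  input=d g $  — match d
step 10: stack=$ g  input=g $  — match g
Accept reached after 10 steps.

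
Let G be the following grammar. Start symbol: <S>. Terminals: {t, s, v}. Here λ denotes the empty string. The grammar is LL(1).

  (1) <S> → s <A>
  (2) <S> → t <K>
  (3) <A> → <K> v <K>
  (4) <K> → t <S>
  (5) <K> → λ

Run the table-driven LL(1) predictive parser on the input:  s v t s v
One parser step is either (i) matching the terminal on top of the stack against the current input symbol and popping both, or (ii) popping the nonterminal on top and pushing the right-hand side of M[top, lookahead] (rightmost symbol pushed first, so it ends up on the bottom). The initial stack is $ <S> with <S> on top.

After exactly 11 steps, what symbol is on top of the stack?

      Stack        Input        Action
   1  $ <S>        s v t s v $  expand <S> → s <A>
   2  $ <A> s      s v t s v $  match s
   3  $ <A>        v t s v $    expand <A> → <K> v <K>
   4  $ <K> v <K>  v t s v $    expand <K> → λ
   5  $ <K> v      v t s v $    match v
   6  $ <K>        t s v $      expand <K> → t <S>
   7  $ <S> t      t s v $      match t
   8  $ <S>        s v $        expand <S> → s <A>
   9  $ <A> s      s v $        match s
  10  $ <A>        v $          expand <A> → <K> v <K>
  11  $ <K> v <K>  v $          expand <K> → λ
Stack after step 11: $ <K> v (top = v).

v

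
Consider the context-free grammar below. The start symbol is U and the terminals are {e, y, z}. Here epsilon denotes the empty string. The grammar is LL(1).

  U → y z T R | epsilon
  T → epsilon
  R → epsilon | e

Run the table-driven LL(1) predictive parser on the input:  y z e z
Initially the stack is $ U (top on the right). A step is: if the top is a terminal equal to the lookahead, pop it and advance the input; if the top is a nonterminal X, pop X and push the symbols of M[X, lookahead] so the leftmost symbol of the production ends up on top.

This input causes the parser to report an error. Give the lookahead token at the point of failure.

     Stack      Input      Action
  1  $ U        y z e z $  expand U → y z T R
  2  $ R T z y  y z e z $  match y
  3  $ R T z    z e z $    match z
  4  $ R T      e z $      expand T → epsilon
  5  $ R        e z $      expand R → e
  6  $ e        e z $      match e
  7  $          z $        error: stack empty but input remains

z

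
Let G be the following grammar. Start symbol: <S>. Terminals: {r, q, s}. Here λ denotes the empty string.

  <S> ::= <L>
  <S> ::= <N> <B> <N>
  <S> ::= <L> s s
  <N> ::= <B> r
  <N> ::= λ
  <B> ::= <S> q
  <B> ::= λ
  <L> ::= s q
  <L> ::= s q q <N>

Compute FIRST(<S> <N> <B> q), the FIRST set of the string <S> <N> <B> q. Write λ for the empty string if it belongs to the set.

{q, r, s}

FIRST(<L>) = {s}
FIRST(<S>) = {λ, q, r, s}  (via <L>, <N> <B> <N>, <L> s s)
FIRST(<B>) = {λ, q, r, s}  (via <S> q)
FIRST(<N>) = {λ, q, r, s}  (via <B> r)
FIRST(<S> <N> <B> q): take FIRST of each symbol in turn, carrying on past any symbol whose FIRST contains λ; result {q, r, s}.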